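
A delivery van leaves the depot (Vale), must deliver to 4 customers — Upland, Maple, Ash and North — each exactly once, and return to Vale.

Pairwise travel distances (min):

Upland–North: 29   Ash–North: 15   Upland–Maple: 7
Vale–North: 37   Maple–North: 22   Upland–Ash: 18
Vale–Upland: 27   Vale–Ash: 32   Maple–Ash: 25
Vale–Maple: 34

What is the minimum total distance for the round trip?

Vale→Upland→Maple→Ash→North→Vale: 27+7+25+15+37 = 111
Vale→Upland→Maple→North→Ash→Vale: 27+7+22+15+32 = 103
Vale→Upland→Ash→Maple→North→Vale: 27+18+25+22+37 = 129
Vale→Upland→Ash→North→Maple→Vale: 27+18+15+22+34 = 116
Vale→Upland→North→Maple→Ash→Vale: 27+29+22+25+32 = 135
Vale→Upland→North→Ash→Maple→Vale: 27+29+15+25+34 = 130
Vale→Maple→Upland→Ash→North→Vale: 34+7+18+15+37 = 111
Vale→Maple→Upland→North→Ash→Vale: 34+7+29+15+32 = 117
Vale→Maple→Ash→Upland→North→Vale: 34+25+18+29+37 = 143
Vale→Maple→North→Upland→Ash→Vale: 34+22+29+18+32 = 135
Vale→Ash→Upland→Maple→North→Vale: 32+18+7+22+37 = 116
Vale→Ash→Maple→Upland→North→Vale: 32+25+7+29+37 = 130
The minimum is 103.
One optimal route: Vale → Upland → Maple → North → Ash → Vale (or its reverse).

Shortest round trip = 103 min.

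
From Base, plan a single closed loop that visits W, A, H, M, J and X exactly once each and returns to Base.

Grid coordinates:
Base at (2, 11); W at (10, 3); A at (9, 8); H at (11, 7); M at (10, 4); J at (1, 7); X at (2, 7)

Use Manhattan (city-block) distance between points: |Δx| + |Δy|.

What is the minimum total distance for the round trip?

There are 360 distinct closed tours to check (reversals are equivalent).
Base→W→A→H→M→J→X→Base: 16+6+3+4+12+1+4 = 46
Base→W→A→H→M→X→J→Base: 16+6+3+4+11+1+5 = 46
Base→W→A→H→J→M→X→Base: 16+6+3+10+12+11+4 = 62
Base→W→A→H→J→X→M→Base: 16+6+3+10+1+11+15 = 62
Base→W→A→H→X→M→J→Base: 16+6+3+9+11+12+5 = 62
Base→W→A→H→X→J→M→Base: 16+6+3+9+1+12+15 = 62
Base→W→A→M→H→J→X→Base: 16+6+5+4+10+1+4 = 46
Base→W→A→M→H→X→J→Base: 16+6+5+4+9+1+5 = 46
… (352 more)
Base→A→W→M→H→J→X→Base: 10+6+1+4+10+1+4 = 36  ← best
The minimum is 36.
One optimal route: Base → A → W → M → H → J → X → Base (or its reverse).

Minimum total distance: 36.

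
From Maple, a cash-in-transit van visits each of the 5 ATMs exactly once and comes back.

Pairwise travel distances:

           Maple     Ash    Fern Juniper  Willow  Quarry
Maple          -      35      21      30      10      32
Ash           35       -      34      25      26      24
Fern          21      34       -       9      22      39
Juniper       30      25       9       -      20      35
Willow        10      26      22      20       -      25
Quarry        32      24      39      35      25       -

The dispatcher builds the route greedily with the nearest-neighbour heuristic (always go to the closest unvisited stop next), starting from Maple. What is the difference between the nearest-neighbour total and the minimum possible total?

Excess over optimum: 15.

Maple: Willow=10, Fern=21, Juniper=30, Quarry=32, Ash=35 ⇒ Willow
Willow: Juniper=20, Fern=22, Quarry=25, Ash=26 ⇒ Juniper
Juniper: Fern=9, Ash=25, Quarry=35 ⇒ Fern
Fern: Ash=34, Quarry=39 ⇒ Ash
Ash: Quarry=24 ⇒ Quarry
NN route Maple → Willow → Juniper → Fern → Ash → Quarry → Maple costs 129.
Optimal: Maple → Fern → Juniper → Ash → Quarry → Willow → Maple costs 114 (by enumerating all 60 distinct tours).
Excess = 129 − 114 = 15.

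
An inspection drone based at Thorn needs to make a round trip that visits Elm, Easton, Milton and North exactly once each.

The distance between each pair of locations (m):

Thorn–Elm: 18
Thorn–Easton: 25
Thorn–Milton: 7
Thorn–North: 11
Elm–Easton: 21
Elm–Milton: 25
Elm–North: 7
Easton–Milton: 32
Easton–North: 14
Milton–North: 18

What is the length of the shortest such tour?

78 m — the shortest possible round trip.

There are 12 distinct closed tours to check (reversals are equivalent).
Thorn → Elm → Easton → Milton → North → Thorn: 18+21+32+18+11 = 100
Thorn → Elm → Easton → North → Milton → Thorn: 18+21+14+18+7 = 78
Thorn → Elm → Milton → Easton → North → Thorn: 18+25+32+14+11 = 100
Thorn → Elm → Milton → North → Easton → Thorn: 18+25+18+14+25 = 100
Thorn → Elm → North → Easton → Milton → Thorn: 18+7+14+32+7 = 78
Thorn → Elm → North → Milton → Easton → Thorn: 18+7+18+32+25 = 100
Thorn → Easton → Elm → Milton → North → Thorn: 25+21+25+18+11 = 100
Thorn → Easton → Elm → North → Milton → Thorn: 25+21+7+18+7 = 78
Thorn → Easton → Milton → Elm → North → Thorn: 25+32+25+7+11 = 100
Thorn → Easton → North → Elm → Milton → Thorn: 25+14+7+25+7 = 78
Thorn → Milton → Elm → Easton → North → Thorn: 7+25+21+14+11 = 78
Thorn → Milton → Easton → Elm → North → Thorn: 7+32+21+7+11 = 78
The minimum is 78.
One optimal route: Thorn → Elm → Easton → North → Milton → Thorn (or its reverse).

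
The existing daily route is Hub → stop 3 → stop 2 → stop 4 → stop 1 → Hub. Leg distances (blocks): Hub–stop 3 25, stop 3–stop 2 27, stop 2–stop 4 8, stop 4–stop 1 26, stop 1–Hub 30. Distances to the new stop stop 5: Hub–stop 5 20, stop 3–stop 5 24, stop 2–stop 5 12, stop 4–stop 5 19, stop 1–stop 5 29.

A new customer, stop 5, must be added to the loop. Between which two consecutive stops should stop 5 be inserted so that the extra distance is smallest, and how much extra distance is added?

Insertion cost between consecutive stops i–j is d(i,stop 5) + d(stop 5,j) − d(i,j):
  between Hub and stop 3: 20 + 24 − 25 = 19
  between stop 3 and stop 2: 24 + 12 − 27 = 9
  between stop 2 and stop 4: 12 + 19 − 8 = 23
  between stop 4 and stop 1: 19 + 29 − 26 = 22
  between stop 1 and Hub: 29 + 20 − 30 = 19
Cheapest insertion is between stop 3 and stop 2, adding 9.
New total = 116 + 9 = 125.

Minimum extra distance: 9 blocks, inserting stop 5 between stop 3 and stop 2.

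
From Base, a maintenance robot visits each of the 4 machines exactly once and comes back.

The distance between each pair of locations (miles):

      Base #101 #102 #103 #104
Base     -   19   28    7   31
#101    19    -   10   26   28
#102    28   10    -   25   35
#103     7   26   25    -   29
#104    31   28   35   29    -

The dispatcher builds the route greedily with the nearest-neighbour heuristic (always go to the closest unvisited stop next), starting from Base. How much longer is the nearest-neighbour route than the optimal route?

From Base: #103=7, #101=19, #102=28, #104=31 → choose #103 (7).
From #103: #102=25, #101=26, #104=29 → choose #102 (25).
From #102: #101=10, #104=35 → choose #101 (10).
From #101: #104=28 → choose #104 (28).
NN route Base → #103 → #102 → #101 → #104 → Base costs 101.
Optimal: Base → #101 → #102 → #104 → #103 → Base costs 100 (by enumerating all 12 distinct tours).
Excess = 101 − 100 = 1.

1 miles longer than the optimal tour.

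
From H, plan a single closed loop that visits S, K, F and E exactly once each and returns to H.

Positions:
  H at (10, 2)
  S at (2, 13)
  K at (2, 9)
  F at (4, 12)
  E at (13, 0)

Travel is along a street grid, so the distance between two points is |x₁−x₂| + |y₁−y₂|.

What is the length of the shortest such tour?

With 4 stops there are 4!/2 = 12 distinct round trips (a route and its reverse cost the same).
H → S → K → F → E → H: 19+4+5+21+5 = 54
H → S → K → E → F → H: 19+4+20+21+16 = 80
H → S → F → K → E → H: 19+3+5+20+5 = 52
H → S → F → E → K → H: 19+3+21+20+15 = 78
H → S → E → K → F → H: 19+24+20+5+16 = 84
H → S → E → F → K → H: 19+24+21+5+15 = 84
H → K → S → F → E → H: 15+4+3+21+5 = 48
H → K → S → E → F → H: 15+4+24+21+16 = 80
H → K → F → S → E → H: 15+5+3+24+5 = 52
H → K → E → S → F → H: 15+20+24+3+16 = 78
H → F → S → K → E → H: 16+3+4+20+5 = 48
H → F → K → S → E → H: 16+5+4+24+5 = 54
The minimum is 48.
One optimal route: H → K → S → F → E → H (or its reverse).

Minimum total distance: 48.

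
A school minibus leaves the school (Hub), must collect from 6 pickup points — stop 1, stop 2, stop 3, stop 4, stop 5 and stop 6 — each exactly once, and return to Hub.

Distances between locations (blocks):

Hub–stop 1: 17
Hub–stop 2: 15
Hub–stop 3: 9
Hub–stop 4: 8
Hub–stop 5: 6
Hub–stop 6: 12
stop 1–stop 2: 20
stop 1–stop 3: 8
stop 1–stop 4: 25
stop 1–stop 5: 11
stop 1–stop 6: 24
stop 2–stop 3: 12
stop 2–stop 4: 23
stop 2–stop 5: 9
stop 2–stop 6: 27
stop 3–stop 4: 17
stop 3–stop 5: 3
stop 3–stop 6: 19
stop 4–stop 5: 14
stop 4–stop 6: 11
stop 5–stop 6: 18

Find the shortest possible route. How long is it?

Hub-stop 1-stop 2-stop 3-stop 4-stop 5-stop 6-Hub: 17+20+12+17+14+18+12 = 110
Hub-stop 1-stop 2-stop 3-stop 4-stop 6-stop 5-Hub: 17+20+12+17+11+18+6 = 101
Hub-stop 1-stop 2-stop 3-stop 5-stop 4-stop 6-Hub: 17+20+12+3+14+11+12 = 89
Hub-stop 1-stop 2-stop 3-stop 5-stop 6-stop 4-Hub: 17+20+12+3+18+11+8 = 89
Hub-stop 1-stop 2-stop 3-stop 6-stop 4-stop 5-Hub: 17+20+12+19+11+14+6 = 99
Hub-stop 1-stop 2-stop 3-stop 6-stop 5-stop 4-Hub: 17+20+12+19+18+14+8 = 108
Hub-stop 1-stop 2-stop 4-stop 3-stop 5-stop 6-Hub: 17+20+23+17+3+18+12 = 110
Hub-stop 1-stop 2-stop 4-stop 3-stop 6-stop 5-Hub: 17+20+23+17+19+18+6 = 120
… (352 more)
Hub-stop 2-stop 5-stop 3-stop 1-stop 6-stop 4-Hub: 15+9+3+8+24+11+8 = 78  ← best
The minimum is 78.
One optimal route: Hub → stop 2 → stop 5 → stop 3 → stop 1 → stop 6 → stop 4 → Hub (or its reverse).

Minimum total distance: 78 blocks.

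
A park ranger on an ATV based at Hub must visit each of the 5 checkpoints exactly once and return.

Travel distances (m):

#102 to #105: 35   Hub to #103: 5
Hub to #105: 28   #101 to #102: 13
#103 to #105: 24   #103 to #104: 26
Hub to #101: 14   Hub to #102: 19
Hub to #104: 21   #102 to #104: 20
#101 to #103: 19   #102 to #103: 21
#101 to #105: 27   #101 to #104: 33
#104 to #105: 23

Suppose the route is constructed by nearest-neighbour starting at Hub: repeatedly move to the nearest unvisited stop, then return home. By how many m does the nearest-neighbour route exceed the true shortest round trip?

Hub: #103=5, #101=14, #102=19, #104=21, #105=28 ⇒ #103
#103: #101=19, #102=21, #105=24, #104=26 ⇒ #101
#101: #102=13, #105=27, #104=33 ⇒ #102
#102: #104=20, #105=35 ⇒ #104
#104: #105=23 ⇒ #105
NN route Hub → #103 → #101 → #102 → #104 → #105 → Hub costs 108.
Optimal: Hub → #101 → #102 → #104 → #105 → #103 → Hub costs 99 (by enumerating all 60 distinct tours).
Excess = 108 − 99 = 9.

9 m longer than the optimal tour.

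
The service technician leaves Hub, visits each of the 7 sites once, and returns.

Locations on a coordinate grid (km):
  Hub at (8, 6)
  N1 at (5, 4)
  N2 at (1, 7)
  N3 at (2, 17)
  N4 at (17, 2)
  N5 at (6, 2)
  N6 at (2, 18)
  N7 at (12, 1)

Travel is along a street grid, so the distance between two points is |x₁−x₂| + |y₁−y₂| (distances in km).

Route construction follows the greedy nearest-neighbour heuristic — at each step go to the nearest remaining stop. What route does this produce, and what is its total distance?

Total distance 72 km via the nearest-neighbour route Hub → N1 → N5 → N7 → N4 → N2 → N3 → N6 → Hub.

From Hub: distances to unvisited — N1=5, N5=6, N2=8, N7=9, N4=13, N3=17, N6=18. Nearest is N1 (5).
From N1: distances to unvisited — N5=3, N2=7, N7=10, N4=14, N3=16, N6=17. Nearest is N5 (3).
From N5: distances to unvisited — N7=7, N2=10, N4=11, N3=19, N6=20. Nearest is N7 (7).
From N7: distances to unvisited — N4=6, N2=17, N3=26, N6=27. Nearest is N4 (6).
From N4: distances to unvisited — N2=21, N3=30, N6=31. Nearest is N2 (21).
From N2: distances to unvisited — N3=11, N6=12. Nearest is N3 (11).
From N3: distances to unvisited — N6=1. Nearest is N6 (1).
Return N6→Hub: 18.
Total = 5 + 3 + 7 + 6 + 21 + 11 + 1 + 18 = 72.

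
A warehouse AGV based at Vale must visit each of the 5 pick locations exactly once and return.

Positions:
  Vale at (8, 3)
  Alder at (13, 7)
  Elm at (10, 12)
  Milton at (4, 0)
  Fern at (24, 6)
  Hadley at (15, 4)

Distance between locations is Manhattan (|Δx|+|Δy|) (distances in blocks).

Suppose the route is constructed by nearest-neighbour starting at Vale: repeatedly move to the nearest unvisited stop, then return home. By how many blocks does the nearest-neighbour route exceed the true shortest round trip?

10 blocks longer than the optimal tour.

From Vale: Milton=7, Hadley=8, Alder=9, Elm=11, Fern=19 → choose Milton (7).
From Milton: Hadley=15, Alder=16, Elm=18, Fern=26 → choose Hadley (15).
From Hadley: Alder=5, Fern=11, Elm=13 → choose Alder (5).
From Alder: Elm=8, Fern=12 → choose Elm (8).
From Elm: Fern=20 → choose Fern (20).
NN route Vale → Milton → Hadley → Alder → Elm → Fern → Vale costs 74.
Optimal: Vale → Elm → Alder → Fern → Hadley → Milton → Vale costs 64 (by enumerating all 60 distinct tours).
Excess = 74 − 64 = 10.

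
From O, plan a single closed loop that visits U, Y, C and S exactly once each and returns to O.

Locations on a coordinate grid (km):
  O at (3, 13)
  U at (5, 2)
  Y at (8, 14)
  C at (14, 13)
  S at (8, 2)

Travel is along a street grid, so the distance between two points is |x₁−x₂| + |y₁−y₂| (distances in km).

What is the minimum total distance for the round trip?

O-U-Y-C-S-O: 13+15+7+17+16 = 68
O-U-Y-S-C-O: 13+15+12+17+11 = 68
O-U-C-Y-S-O: 13+20+7+12+16 = 68
O-U-C-S-Y-O: 13+20+17+12+6 = 68
O-U-S-Y-C-O: 13+3+12+7+11 = 46
O-U-S-C-Y-O: 13+3+17+7+6 = 46
O-Y-U-C-S-O: 6+15+20+17+16 = 74
O-Y-U-S-C-O: 6+15+3+17+11 = 52
O-Y-C-U-S-O: 6+7+20+3+16 = 52
O-Y-S-U-C-O: 6+12+3+20+11 = 52
O-C-U-Y-S-O: 11+20+15+12+16 = 74
O-C-Y-U-S-O: 11+7+15+3+16 = 52
The minimum is 46.
One optimal route: O → U → S → Y → C → O (or its reverse).

Shortest round trip = 46 km.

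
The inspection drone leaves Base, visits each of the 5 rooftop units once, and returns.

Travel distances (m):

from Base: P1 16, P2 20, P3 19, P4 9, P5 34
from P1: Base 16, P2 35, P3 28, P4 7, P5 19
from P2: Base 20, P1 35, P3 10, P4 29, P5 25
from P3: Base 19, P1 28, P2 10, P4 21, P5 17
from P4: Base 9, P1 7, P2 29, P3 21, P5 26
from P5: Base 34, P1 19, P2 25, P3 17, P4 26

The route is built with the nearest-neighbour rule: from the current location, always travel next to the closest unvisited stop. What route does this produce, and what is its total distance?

At Base the remaining stops are P4 9, P1 16, P3 19, P2 20, P5 34; go to P4.
At P4 the remaining stops are P1 7, P3 21, P5 26, P2 29; go to P1.
At P1 the remaining stops are P5 19, P3 28, P2 35; go to P5.
At P5 the remaining stops are P3 17, P2 25; go to P3.
At P3 the remaining stops are P2 10; go to P2.
Return P2→Base: 20.
Total = 9 + 7 + 19 + 17 + 10 + 20 = 82.

Nearest-neighbour total = 82 m; route Base → P4 → P1 → P5 → P3 → P2 → Base.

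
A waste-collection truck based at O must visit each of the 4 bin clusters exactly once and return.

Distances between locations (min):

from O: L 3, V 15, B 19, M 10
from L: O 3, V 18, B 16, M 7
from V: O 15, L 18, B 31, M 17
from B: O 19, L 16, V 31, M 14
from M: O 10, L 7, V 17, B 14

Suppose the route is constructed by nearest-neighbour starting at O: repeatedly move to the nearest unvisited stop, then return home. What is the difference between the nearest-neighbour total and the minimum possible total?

From O: L=3, M=10, V=15, B=19 → choose L (3).
From L: M=7, B=16, V=18 → choose M (7).
From M: B=14, V=17 → choose B (14).
From B: V=31 → choose V (31).
NN route O → L → M → B → V → O costs 70.
Optimal: O → L → B → M → V → O costs 65 (by enumerating all 12 distinct tours).
Excess = 70 − 65 = 5.

The nearest-neighbour route is 5 min longer than optimal.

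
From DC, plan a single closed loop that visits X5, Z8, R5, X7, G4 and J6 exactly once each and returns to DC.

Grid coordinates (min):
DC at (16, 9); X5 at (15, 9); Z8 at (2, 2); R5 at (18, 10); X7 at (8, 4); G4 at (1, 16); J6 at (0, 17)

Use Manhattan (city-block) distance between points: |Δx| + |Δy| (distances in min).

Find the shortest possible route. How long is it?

With 6 stops there are 6!/2 = 360 distinct round trips (a route and its reverse cost the same).
DC - X5 - Z8 - R5 - X7 - G4 - J6 - DC: 1+20+24+16+19+2+24 = 106
DC - X5 - Z8 - R5 - X7 - J6 - G4 - DC: 1+20+24+16+21+2+22 = 106
DC - X5 - Z8 - R5 - G4 - X7 - J6 - DC: 1+20+24+23+19+21+24 = 132
DC - X5 - Z8 - R5 - G4 - J6 - X7 - DC: 1+20+24+23+2+21+13 = 104
DC - X5 - Z8 - R5 - J6 - X7 - G4 - DC: 1+20+24+25+21+19+22 = 132
DC - X5 - Z8 - R5 - J6 - G4 - X7 - DC: 1+20+24+25+2+19+13 = 104
DC - X5 - Z8 - X7 - R5 - G4 - J6 - DC: 1+20+8+16+23+2+24 = 94
DC - X5 - Z8 - X7 - R5 - J6 - G4 - DC: 1+20+8+16+25+2+22 = 94
… (352 more)
DC - X5 - X7 - Z8 - G4 - J6 - R5 - DC: 1+12+8+15+2+25+3 = 66  ← best
The minimum is 66.
One optimal route: DC → X5 → X7 → Z8 → G4 → J6 → R5 → DC (or its reverse).

66 min — the shortest possible round trip.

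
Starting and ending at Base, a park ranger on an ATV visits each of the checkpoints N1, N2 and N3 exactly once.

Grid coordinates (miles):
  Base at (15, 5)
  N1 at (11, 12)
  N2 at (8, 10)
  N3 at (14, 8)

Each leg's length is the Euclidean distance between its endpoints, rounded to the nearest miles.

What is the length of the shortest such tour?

Base→N1→N2→N3→Base: 8+4+6+3 = 21
Base→N1→N3→N2→Base: 8+5+6+9 = 28
Base→N2→N1→N3→Base: 9+4+5+3 = 21
The minimum is 21.
One optimal route: Base → N1 → N2 → N3 → Base (or its reverse).

Minimum total distance: 21 miles.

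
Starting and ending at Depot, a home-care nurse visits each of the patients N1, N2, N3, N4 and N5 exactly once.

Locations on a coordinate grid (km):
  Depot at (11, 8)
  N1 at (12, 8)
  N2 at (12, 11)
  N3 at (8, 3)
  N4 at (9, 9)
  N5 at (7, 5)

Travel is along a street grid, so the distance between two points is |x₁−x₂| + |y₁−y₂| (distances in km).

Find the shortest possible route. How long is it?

Shortest round trip = 26 km.

Depot-N1-N2-N3-N4-N5-Depot: 1+3+12+7+6+7 = 36
Depot-N1-N2-N3-N5-N4-Depot: 1+3+12+3+6+3 = 28
Depot-N1-N2-N4-N3-N5-Depot: 1+3+5+7+3+7 = 26
Depot-N1-N2-N4-N5-N3-Depot: 1+3+5+6+3+8 = 26
Depot-N1-N2-N5-N3-N4-Depot: 1+3+11+3+7+3 = 28
Depot-N1-N2-N5-N4-N3-Depot: 1+3+11+6+7+8 = 36
Depot-N1-N3-N2-N4-N5-Depot: 1+9+12+5+6+7 = 40
Depot-N1-N3-N2-N5-N4-Depot: 1+9+12+11+6+3 = 42
Depot-N1-N3-N4-N2-N5-Depot: 1+9+7+5+11+7 = 40
Depot-N1-N3-N4-N5-N2-Depot: 1+9+7+6+11+4 = 38
Depot-N1-N3-N5-N2-N4-Depot: 1+9+3+11+5+3 = 32
Depot-N1-N3-N5-N4-N2-Depot: 1+9+3+6+5+4 = 28
Depot-N1-N4-N2-N3-N5-Depot: 1+4+5+12+3+7 = 32
Depot-N1-N4-N2-N5-N3-Depot: 1+4+5+11+3+8 = 32
… (46 more)
The minimum is 26.
One optimal route: Depot → N1 → N2 → N4 → N3 → N5 → Depot (or its reverse).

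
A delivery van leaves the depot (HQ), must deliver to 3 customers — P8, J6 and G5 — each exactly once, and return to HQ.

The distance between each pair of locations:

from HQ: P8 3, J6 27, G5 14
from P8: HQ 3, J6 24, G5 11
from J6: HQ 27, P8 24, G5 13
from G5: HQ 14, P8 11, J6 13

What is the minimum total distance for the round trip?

Minimum total distance: 54.

There are 3 distinct closed tours to check (reversals are equivalent).
HQ-P8-J6-G5-HQ: 3+24+13+14 = 54
HQ-P8-G5-J6-HQ: 3+11+13+27 = 54
HQ-J6-P8-G5-HQ: 27+24+11+14 = 76
The minimum is 54.
One optimal route: HQ → P8 → J6 → G5 → HQ (or its reverse).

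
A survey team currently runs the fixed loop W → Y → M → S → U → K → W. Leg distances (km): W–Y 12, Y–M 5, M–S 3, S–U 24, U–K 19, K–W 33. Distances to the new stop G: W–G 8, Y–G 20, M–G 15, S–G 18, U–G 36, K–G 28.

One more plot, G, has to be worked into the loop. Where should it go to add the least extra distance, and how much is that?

Insertion cost between consecutive stops i–j is d(i,G) + d(G,j) − d(i,j):
  between W and Y: 8 + 20 − 12 = 16
  between Y and M: 20 + 15 − 5 = 30
  between M and S: 15 + 18 − 3 = 30
  between S and U: 18 + 36 − 24 = 30
  between U and K: 36 + 28 − 19 = 45
  between K and W: 28 + 8 − 33 = 3
Cheapest insertion is between K and W, adding 3.
New total = 96 + 3 = 99.

+3 km — insert G between K and W.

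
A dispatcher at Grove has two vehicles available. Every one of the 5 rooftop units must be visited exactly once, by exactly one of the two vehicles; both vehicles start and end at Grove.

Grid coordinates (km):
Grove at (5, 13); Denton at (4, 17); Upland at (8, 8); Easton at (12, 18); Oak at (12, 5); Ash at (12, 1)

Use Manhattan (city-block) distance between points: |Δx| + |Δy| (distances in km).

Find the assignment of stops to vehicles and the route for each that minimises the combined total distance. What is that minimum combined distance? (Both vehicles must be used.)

58 km — the smallest possible combined total.

There are 2^4 − 1 = 15 ways to divide the 5 stops into two non-empty groups. For each, the best each vehicle can do is its own shortest tour through its group:
  {Denton} + {Upland, Easton, Oak, Ash}: 10 + 48 = 58
  {Upland} + {Denton, Easton, Oak, Ash}: 16 + 50 = 66
  {Denton, Upland} + {Easton, Oak, Ash}: 26 + 48 = 74
  {Easton} + {Denton, Upland, Oak, Ash}: 24 + 48 = 72
  {Denton, Easton} + {Upland, Oak, Ash}: 26 + 38 = 64
  {Upland, Easton} + {Denton, Oak, Ash}: 34 + 48 = 82
  … (15 splits in total)
Best: vehicle 1 Grove → Denton → Grove = 10; vehicle 2 Grove → Upland → Oak → Ash → Easton → Grove = 48; combined 58.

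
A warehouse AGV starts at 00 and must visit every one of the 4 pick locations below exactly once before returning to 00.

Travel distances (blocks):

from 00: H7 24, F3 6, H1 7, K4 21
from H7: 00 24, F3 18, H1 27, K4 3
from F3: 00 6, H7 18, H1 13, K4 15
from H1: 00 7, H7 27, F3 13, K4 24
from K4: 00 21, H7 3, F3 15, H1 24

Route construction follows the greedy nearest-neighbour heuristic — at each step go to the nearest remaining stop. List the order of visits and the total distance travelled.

70 blocks along 00 → F3 → H1 → K4 → H7 → 00.

00 → [F3:6 / H1:7 / K4:21 / H7:24] → F3 (6)
F3 → [H1:13 / K4:15 / H7:18] → H1 (13)
H1 → [K4:24 / H7:27] → K4 (24)
K4 → [H7:3] → H7 (3)
Return H7→00: 24.
Total = 6 + 13 + 24 + 3 + 24 = 70.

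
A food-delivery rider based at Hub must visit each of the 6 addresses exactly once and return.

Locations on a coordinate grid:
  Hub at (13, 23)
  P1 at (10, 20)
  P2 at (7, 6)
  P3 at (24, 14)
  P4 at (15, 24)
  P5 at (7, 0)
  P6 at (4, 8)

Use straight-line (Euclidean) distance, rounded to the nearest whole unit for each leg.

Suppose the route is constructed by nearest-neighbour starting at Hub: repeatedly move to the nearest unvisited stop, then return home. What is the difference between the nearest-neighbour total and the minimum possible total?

From Hub: P4=2, P1=4, P3=14, P6=17, P2=18, P5=24 → choose P4 (2).
From P4: P1=6, P3=13, P6=19, P2=20, P5=25 → choose P1 (6).
From P1: P6=13, P2=14, P3=15, P5=20 → choose P6 (13).
From P6: P2=4, P5=9, P3=21 → choose P2 (4).
From P2: P5=6, P3=19 → choose P5 (6).
From P5: P3=22 → choose P3 (22).
NN route Hub → P4 → P1 → P6 → P2 → P5 → P3 → Hub costs 67.
Optimal: Hub → P1 → P6 → P2 → P5 → P3 → P4 → Hub costs 64 (by enumerating all 360 distinct tours).
Excess = 67 − 64 = 3.

Excess over optimum: 3.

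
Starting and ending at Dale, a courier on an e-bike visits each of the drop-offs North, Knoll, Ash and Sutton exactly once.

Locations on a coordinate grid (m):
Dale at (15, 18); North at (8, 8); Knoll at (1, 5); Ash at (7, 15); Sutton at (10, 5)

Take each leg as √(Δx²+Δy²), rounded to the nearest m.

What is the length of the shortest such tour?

Shortest round trip = 46 m.

Dale→North→Knoll→Ash→Sutton→Dale: 12+8+12+10+14 = 56
Dale→North→Knoll→Sutton→Ash→Dale: 12+8+9+10+9 = 48
Dale→North→Ash→Knoll→Sutton→Dale: 12+7+12+9+14 = 54
Dale→North→Ash→Sutton→Knoll→Dale: 12+7+10+9+19 = 57
Dale→North→Sutton→Knoll→Ash→Dale: 12+4+9+12+9 = 46
Dale→North→Sutton→Ash→Knoll→Dale: 12+4+10+12+19 = 57
Dale→Knoll→North→Ash→Sutton→Dale: 19+8+7+10+14 = 58
Dale→Knoll→North→Sutton→Ash→Dale: 19+8+4+10+9 = 50
Dale→Knoll→Ash→North→Sutton→Dale: 19+12+7+4+14 = 56
Dale→Knoll→Sutton→North→Ash→Dale: 19+9+4+7+9 = 48
Dale→Ash→North→Knoll→Sutton→Dale: 9+7+8+9+14 = 47
Dale→Ash→Knoll→North→Sutton→Dale: 9+12+8+4+14 = 47
The minimum is 46.
One optimal route: Dale → North → Sutton → Knoll → Ash → Dale (or its reverse).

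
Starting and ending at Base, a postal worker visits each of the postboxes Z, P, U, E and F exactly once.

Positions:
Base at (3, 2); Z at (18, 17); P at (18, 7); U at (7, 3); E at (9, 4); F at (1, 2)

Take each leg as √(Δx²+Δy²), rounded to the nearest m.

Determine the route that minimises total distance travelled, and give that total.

Minimum total distance: 50 m.

With 5 stops there are 5!/2 = 60 distinct round trips (a route and its reverse cost the same).
Base → Z → P → U → E → F → Base: 21+10+12+2+8+2 = 55
Base → Z → P → U → F → E → Base: 21+10+12+6+8+6 = 63
Base → Z → P → E → U → F → Base: 21+10+9+2+6+2 = 50
Base → Z → P → E → F → U → Base: 21+10+9+8+6+4 = 58
Base → Z → P → F → U → E → Base: 21+10+18+6+2+6 = 63
Base → Z → P → F → E → U → Base: 21+10+18+8+2+4 = 63
Base → Z → U → P → E → F → Base: 21+18+12+9+8+2 = 70
Base → Z → U → P → F → E → Base: 21+18+12+18+8+6 = 83
Base → Z → U → E → P → F → Base: 21+18+2+9+18+2 = 70
Base → Z → U → E → F → P → Base: 21+18+2+8+18+16 = 83
Base → Z → U → F → P → E → Base: 21+18+6+18+9+6 = 78
Base → Z → U → F → E → P → Base: 21+18+6+8+9+16 = 78
Base → Z → E → P → U → F → Base: 21+16+9+12+6+2 = 66
Base → Z → E → P → F → U → Base: 21+16+9+18+6+4 = 74
… (46 more)
The minimum is 50.
One optimal route: Base → Z → P → E → U → F → Base (or its reverse).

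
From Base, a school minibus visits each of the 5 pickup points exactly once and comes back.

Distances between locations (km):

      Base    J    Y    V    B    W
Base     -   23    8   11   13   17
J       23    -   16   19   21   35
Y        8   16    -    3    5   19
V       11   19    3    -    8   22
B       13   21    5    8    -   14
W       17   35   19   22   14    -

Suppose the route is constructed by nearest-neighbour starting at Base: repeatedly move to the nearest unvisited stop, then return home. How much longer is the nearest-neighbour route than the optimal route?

10 km longer than the optimal tour.

From Base: Y=8, V=11, B=13, W=17, J=23 → choose Y (8).
From Y: V=3, B=5, J=16, W=19 → choose V (3).
From V: B=8, J=19, W=22 → choose B (8).
From B: W=14, J=21 → choose W (14).
From W: J=35 → choose J (35).
NN route Base → Y → V → B → W → J → Base costs 91.
Optimal: Base → J → Y → V → B → W → Base costs 81 (by enumerating all 60 distinct tours).
Excess = 91 − 81 = 10.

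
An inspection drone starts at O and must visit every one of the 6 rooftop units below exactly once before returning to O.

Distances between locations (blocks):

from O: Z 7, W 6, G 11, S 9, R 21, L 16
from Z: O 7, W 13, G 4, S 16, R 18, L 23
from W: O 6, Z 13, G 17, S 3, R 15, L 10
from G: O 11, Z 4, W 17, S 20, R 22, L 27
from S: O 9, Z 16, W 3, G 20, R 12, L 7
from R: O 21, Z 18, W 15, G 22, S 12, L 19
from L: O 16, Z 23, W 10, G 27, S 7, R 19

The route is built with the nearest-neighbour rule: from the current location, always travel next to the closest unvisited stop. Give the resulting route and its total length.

From O: distances to unvisited — W=6, Z=7, S=9, G=11, L=16, R=21. Nearest is W (6).
From W: distances to unvisited — S=3, L=10, Z=13, R=15, G=17. Nearest is S (3).
From S: distances to unvisited — L=7, R=12, Z=16, G=20. Nearest is L (7).
From L: distances to unvisited — R=19, Z=23, G=27. Nearest is R (19).
From R: distances to unvisited — Z=18, G=22. Nearest is Z (18).
From Z: distances to unvisited — G=4. Nearest is G (4).
Return G→O: 11.
Total = 6 + 3 + 7 + 19 + 18 + 4 + 11 = 68.

Total distance 68 blocks via the nearest-neighbour route O → W → S → L → R → Z → G → O.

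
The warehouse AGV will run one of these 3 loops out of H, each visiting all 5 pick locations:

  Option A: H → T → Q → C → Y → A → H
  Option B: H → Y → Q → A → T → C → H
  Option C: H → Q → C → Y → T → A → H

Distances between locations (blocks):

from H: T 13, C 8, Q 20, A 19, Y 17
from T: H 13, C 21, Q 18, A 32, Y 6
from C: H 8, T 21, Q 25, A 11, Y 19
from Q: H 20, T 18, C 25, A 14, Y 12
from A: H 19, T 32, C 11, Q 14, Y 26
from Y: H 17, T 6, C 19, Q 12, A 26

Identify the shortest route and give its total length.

Shortest is Option B, total 104 blocks.

Option A: 13 + 18 + 25 + 19 + 26 + 19 = 120
Option B: 17 + 12 + 14 + 32 + 21 + 8 = 104
Option C: 20 + 25 + 19 + 6 + 32 + 19 = 121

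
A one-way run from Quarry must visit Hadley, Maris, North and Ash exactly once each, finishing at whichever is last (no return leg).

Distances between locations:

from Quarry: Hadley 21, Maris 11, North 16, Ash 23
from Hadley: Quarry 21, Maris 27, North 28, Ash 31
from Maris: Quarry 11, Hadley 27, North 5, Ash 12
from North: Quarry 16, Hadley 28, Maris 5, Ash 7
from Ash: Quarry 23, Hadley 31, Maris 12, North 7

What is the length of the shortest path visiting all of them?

There are 4! = 24 possible orderings.
Quarry→Hadley→Maris→North→Ash: 21+27+5+7 = 60
Quarry→Hadley→Maris→Ash→North: 21+27+12+7 = 67
Quarry→Hadley→North→Maris→Ash: 21+28+5+12 = 66
Quarry→Hadley→North→Ash→Maris: 21+28+7+12 = 68
Quarry→Hadley→Ash→Maris→North: 21+31+12+5 = 69
Quarry→Hadley→Ash→North→Maris: 21+31+7+5 = 64
Quarry→Maris→Hadley→North→Ash: 11+27+28+7 = 73
Quarry→Maris→Hadley→Ash→North: 11+27+31+7 = 76
Quarry→Maris→North→Hadley→Ash: 11+5+28+31 = 75
Quarry→Maris→North→Ash→Hadley: 11+5+7+31 = 54
Quarry→Maris→Ash→Hadley→North: 11+12+31+28 = 82
Quarry→Maris→Ash→North→Hadley: 11+12+7+28 = 58
Quarry→North→Hadley→Maris→Ash: 16+28+27+12 = 83
Quarry→North→Hadley→Ash→Maris: 16+28+31+12 = 87
… (10 more)
The minimum is 54.
One shortest path: Quarry → Maris → North → Ash → Hadley.

Shortest open route: 54.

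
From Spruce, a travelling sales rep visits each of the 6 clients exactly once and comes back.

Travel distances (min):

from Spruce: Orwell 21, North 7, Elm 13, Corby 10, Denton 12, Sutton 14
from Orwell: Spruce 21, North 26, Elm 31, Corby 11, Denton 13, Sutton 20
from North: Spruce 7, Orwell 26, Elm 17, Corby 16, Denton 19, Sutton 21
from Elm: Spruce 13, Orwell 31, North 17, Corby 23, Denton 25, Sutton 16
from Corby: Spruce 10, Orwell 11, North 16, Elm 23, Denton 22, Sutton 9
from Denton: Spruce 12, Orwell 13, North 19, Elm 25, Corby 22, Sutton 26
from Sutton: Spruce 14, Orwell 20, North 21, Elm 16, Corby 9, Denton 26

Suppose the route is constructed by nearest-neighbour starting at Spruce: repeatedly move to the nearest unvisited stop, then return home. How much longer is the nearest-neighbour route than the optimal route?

Spruce: North=7, Corby=10, Denton=12, Elm=13, Sutton=14, Orwell=21 ⇒ North
North: Corby=16, Elm=17, Denton=19, Sutton=21, Orwell=26 ⇒ Corby
Corby: Sutton=9, Orwell=11, Denton=22, Elm=23 ⇒ Sutton
Sutton: Elm=16, Orwell=20, Denton=26 ⇒ Elm
Elm: Denton=25, Orwell=31 ⇒ Denton
Denton: Orwell=13 ⇒ Orwell
NN route Spruce → North → Corby → Sutton → Elm → Denton → Orwell → Spruce costs 107.
Optimal: Spruce → North → Elm → Sutton → Corby → Orwell → Denton → Spruce costs 85 (by enumerating all 360 distinct tours).
Excess = 107 − 85 = 22.

The nearest-neighbour route is 22 min longer than optimal.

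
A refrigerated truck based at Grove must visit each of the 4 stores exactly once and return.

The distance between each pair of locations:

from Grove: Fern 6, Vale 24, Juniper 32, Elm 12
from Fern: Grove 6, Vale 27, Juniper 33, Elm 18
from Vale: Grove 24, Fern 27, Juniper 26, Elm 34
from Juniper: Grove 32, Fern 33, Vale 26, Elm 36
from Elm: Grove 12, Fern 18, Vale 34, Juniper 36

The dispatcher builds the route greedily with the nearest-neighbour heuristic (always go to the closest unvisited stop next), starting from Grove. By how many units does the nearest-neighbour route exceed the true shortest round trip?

From Grove: Fern=6, Elm=12, Vale=24, Juniper=32 → choose Fern (6).
From Fern: Elm=18, Vale=27, Juniper=33 → choose Elm (18).
From Elm: Vale=34, Juniper=36 → choose Vale (34).
From Vale: Juniper=26 → choose Juniper (26).
NN route Grove → Fern → Elm → Vale → Juniper → Grove costs 116.
Optimal: Grove → Fern → Vale → Juniper → Elm → Grove costs 107 (by enumerating all 12 distinct tours).
Excess = 116 − 107 = 9.

9 longer than the optimal tour.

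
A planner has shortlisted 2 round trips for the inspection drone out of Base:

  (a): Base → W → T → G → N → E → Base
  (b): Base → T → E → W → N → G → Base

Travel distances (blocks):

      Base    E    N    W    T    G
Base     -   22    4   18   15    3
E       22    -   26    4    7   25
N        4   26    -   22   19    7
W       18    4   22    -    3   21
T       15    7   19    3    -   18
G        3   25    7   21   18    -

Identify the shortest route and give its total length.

58 blocks — (b) is the shortest.

(a): 18 + 3 + 18 + 7 + 26 + 22 = 94
(b): 15 + 7 + 4 + 22 + 7 + 3 = 58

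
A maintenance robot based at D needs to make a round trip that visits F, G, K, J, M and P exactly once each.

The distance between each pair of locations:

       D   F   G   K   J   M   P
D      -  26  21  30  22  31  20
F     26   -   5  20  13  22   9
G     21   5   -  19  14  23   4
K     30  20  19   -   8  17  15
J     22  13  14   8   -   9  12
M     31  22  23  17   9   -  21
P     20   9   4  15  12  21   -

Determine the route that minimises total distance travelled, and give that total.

D → F → G → K → J → M → P → D: 26+5+19+8+9+21+20 = 108
D → F → G → K → J → P → M → D: 26+5+19+8+12+21+31 = 122
D → F → G → K → M → J → P → D: 26+5+19+17+9+12+20 = 108
D → F → G → K → M → P → J → D: 26+5+19+17+21+12+22 = 122
D → F → G → K → P → J → M → D: 26+5+19+15+12+9+31 = 117
D → F → G → K → P → M → J → D: 26+5+19+15+21+9+22 = 117
D → F → G → J → K → M → P → D: 26+5+14+8+17+21+20 = 111
D → F → G → J → K → P → M → D: 26+5+14+8+15+21+31 = 120
… (352 more)
D → J → M → K → F → G → P → D: 22+9+17+20+5+4+20 = 97  ← best
The minimum is 97.
One optimal route: D → J → M → K → F → G → P → D (or its reverse).

97 — the shortest possible round trip.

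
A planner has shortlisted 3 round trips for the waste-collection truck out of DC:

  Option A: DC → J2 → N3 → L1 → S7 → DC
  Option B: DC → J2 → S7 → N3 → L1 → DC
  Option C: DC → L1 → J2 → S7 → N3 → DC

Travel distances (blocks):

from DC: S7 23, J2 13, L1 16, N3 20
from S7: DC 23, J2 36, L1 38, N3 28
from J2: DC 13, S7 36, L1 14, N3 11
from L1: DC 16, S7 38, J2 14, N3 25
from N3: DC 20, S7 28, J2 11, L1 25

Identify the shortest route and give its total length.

Option A: 13 + 11 + 25 + 38 + 23 = 110
Option B: 13 + 36 + 28 + 25 + 16 = 118
Option C: 16 + 14 + 36 + 28 + 20 = 114

110 blocks — Option A is the shortest.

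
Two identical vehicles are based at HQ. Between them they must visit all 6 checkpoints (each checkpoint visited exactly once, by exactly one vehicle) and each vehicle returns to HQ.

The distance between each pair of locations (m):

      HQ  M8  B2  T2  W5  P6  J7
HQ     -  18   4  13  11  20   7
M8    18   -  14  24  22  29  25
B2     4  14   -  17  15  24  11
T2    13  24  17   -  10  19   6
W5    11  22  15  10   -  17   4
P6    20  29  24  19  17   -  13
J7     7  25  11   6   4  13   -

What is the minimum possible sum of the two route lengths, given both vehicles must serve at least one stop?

Try each way of splitting the stops between the two vehicles (each non-empty) and, for each split, find the best tour for each vehicle:
  {M8} + {B2, T2, W5, P6, J7}: 36 + 68 = 104
  {B2} + {M8, T2, W5, P6, J7}: 8 + 87 = 95
  {M8, B2} + {T2, W5, P6, J7}: 36 + 60 = 96
  {T2} + {M8, B2, W5, P6, J7}: 26 + 75 = 101
  {M8, T2} + {B2, W5, P6, J7}: 55 + 56 = 111
  {B2, T2} + {M8, W5, P6, J7}: 34 + 75 = 109
  … (31 splits in total)
Best: vehicle 1 HQ → B2 → HQ = 8; vehicle 2 HQ → M8 → P6 → T2 → W5 → J7 → HQ = 87; combined 95.

95 m — the smallest possible combined total.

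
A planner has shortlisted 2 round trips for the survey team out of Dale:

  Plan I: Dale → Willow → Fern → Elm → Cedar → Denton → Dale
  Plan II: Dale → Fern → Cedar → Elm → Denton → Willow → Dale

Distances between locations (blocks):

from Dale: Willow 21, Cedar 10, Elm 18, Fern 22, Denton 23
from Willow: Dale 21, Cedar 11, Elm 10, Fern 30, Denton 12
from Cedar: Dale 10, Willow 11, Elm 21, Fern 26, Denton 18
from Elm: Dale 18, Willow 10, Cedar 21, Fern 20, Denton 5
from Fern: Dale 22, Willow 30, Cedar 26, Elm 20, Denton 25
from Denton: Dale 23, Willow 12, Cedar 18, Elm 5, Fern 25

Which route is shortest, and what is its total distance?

107 blocks — Plan II is the shortest.

Plan I: 21 + 30 + 20 + 21 + 18 + 23 = 133
Plan II: 22 + 26 + 21 + 5 + 12 + 21 = 107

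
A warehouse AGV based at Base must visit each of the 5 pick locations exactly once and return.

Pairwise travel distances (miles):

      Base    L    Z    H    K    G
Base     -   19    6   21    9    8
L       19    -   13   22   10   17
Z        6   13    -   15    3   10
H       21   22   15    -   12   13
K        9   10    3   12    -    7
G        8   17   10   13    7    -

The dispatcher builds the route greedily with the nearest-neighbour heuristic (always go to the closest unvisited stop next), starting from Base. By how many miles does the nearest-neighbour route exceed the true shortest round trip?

The nearest-neighbour route is 8 miles longer than optimal.

From Base: Z=6, G=8, K=9, L=19, H=21 → choose Z (6).
From Z: K=3, G=10, L=13, H=15 → choose K (3).
From K: G=7, L=10, H=12 → choose G (7).
From G: H=13, L=17 → choose H (13).
From H: L=22 → choose L (22).
NN route Base → Z → K → G → H → L → Base costs 70.
Optimal: Base → Z → L → K → H → G → Base costs 62 (by enumerating all 60 distinct tours).
Excess = 70 − 62 = 8.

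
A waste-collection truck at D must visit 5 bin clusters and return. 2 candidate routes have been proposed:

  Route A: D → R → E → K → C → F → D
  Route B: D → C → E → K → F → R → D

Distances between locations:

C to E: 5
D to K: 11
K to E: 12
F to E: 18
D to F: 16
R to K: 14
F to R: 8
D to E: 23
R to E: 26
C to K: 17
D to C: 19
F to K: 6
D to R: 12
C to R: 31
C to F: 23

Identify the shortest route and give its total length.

62 — Route B is the shortest.

Route A: 12 + 26 + 12 + 17 + 23 + 16 = 106
Route B: 19 + 5 + 12 + 6 + 8 + 12 = 62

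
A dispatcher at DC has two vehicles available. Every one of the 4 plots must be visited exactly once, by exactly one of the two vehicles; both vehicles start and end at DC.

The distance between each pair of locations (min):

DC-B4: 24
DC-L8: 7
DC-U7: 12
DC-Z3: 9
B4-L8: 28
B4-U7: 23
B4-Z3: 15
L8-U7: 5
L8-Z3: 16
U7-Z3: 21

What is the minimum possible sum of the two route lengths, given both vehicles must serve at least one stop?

Minimum combined distance: 72 min.

Check every non-empty split of the stops between the two vehicles; for each half take its own optimal tour:
  {B4} + {L8, U7, Z3}: 48 + 42 = 90
  {L8} + {B4, U7, Z3}: 14 + 59 = 73
  {B4, L8} + {U7, Z3}: 59 + 42 = 101
  {U7} + {B4, L8, Z3}: 24 + 59 = 83
  {B4, U7} + {L8, Z3}: 59 + 32 = 91
  {L8, U7} + {B4, Z3}: 24 + 48 = 72
  … (7 splits in total)
Best: vehicle 1 DC → L8 → U7 → DC = 24; vehicle 2 DC → B4 → Z3 → DC = 48; combined 72.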